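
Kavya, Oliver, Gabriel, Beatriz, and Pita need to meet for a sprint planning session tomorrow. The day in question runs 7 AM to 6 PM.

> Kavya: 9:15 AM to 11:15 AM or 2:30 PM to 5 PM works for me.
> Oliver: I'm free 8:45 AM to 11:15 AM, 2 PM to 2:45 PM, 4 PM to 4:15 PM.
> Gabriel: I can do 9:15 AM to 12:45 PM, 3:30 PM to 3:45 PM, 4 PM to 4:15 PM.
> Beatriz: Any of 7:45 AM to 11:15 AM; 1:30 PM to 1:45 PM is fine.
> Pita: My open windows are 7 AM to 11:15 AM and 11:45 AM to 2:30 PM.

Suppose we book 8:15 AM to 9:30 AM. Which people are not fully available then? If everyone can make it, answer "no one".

Gabriel, Kavya, Oliver

Kavya: not fully free for 08:15-09:30. Oliver: not fully free for 08:15-09:30. Gabriel: not fully free for 08:15-09:30. Beatriz: free for 08:15-09:30. Pita: free for 08:15-09:30.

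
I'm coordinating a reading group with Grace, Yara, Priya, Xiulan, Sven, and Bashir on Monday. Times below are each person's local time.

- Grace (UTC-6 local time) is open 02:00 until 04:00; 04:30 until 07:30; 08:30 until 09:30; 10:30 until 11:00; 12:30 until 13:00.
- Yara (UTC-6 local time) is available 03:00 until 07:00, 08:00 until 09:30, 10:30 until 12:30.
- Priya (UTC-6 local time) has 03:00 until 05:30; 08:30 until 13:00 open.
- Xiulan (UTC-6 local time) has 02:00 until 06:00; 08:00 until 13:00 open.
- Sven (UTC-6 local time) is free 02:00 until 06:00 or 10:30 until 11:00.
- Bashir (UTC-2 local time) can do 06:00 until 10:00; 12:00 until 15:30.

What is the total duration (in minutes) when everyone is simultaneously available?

150

Grace in UTC: 08:00-10:00, 10:30-13:30, 14:30-15:30, 16:30-17:00, 18:30-19:00 (add 6h to convert from UTC-6).
Yara in UTC: 09:00-13:00, 14:00-15:30, 16:30-18:30 (add 6h to convert from UTC-6).
Priya in UTC: 09:00-11:30, 14:30-19:00 (add 6h to convert from UTC-6).
Xiulan in UTC: 08:00-12:00, 14:00-19:00 (add 6h to convert from UTC-6).
Sven in UTC: 08:00-12:00, 16:30-17:00 (add 6h to convert from UTC-6).
Bashir in UTC: 08:00-12:00, 14:00-17:30 (add 2h to convert from UTC-2).
Grace ∩ Yara: 09:00-10:00, 10:30-13:00, 14:30-15:30, 16:30-17:00.
Grace ∩ Yara ∩ Priya: 09:00-10:00, 10:30-11:30, 14:30-15:30, 16:30-17:00.
Grace ∩ Yara ∩ Priya ∩ Xiulan: 09:00-10:00, 10:30-11:30, 14:30-15:30, 16:30-17:00.
Grace ∩ Yara ∩ Priya ∩ Xiulan ∩ Sven: 09:00-10:00, 10:30-11:30, 16:30-17:00.
Grace ∩ Yara ∩ Priya ∩ Xiulan ∩ Sven ∩ Bashir: 09:00-10:00, 10:30-11:30, 16:30-17:00.
Summing the common windows: 60 + 60 + 30 = 150 minutes.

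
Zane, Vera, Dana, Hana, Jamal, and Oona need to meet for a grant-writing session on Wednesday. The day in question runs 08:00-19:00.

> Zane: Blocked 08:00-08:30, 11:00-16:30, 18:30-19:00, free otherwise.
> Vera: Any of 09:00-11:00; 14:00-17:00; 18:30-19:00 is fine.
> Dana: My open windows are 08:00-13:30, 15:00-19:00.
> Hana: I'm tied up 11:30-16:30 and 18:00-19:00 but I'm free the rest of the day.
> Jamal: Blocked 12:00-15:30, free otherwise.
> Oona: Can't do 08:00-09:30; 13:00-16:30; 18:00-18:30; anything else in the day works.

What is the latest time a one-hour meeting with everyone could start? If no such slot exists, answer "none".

Zane free: 08:30-11:00, 16:30-18:30 (invert busy blocks within the working day).
Vera free: 09:00-11:00, 14:00-17:00, 18:30-19:00.
Dana free: 08:00-13:30, 15:00-19:00.
Hana free: 08:00-11:30, 16:30-18:00 (invert busy blocks within the working day).
Jamal free: 08:00-12:00, 15:30-19:00 (invert busy blocks within the working day).
Oona free: 09:30-13:00, 16:30-18:00, 18:30-19:00 (invert busy blocks within the working day).
Zane ∩ Vera: 09:00-11:00, 16:30-17:00.
Zane ∩ Vera ∩ Dana: 09:00-11:00, 16:30-17:00.
Zane ∩ Vera ∩ Dana ∩ Hana: 09:00-11:00, 16:30-17:00.
Zane ∩ Vera ∩ Dana ∩ Hana ∩ Jamal: 09:00-11:00, 16:30-17:00.
Zane ∩ Vera ∩ Dana ∩ Hana ∩ Jamal ∩ Oona: 09:30-11:00, 16:30-17:00.
So the common availability across everyone is 09:30-11:00, 16:30-17:00.
The last common window of at least 60 minutes is 09:30-11:00; a 60-minute meeting can start as late as 10:00 and still end by 11:00.

10:00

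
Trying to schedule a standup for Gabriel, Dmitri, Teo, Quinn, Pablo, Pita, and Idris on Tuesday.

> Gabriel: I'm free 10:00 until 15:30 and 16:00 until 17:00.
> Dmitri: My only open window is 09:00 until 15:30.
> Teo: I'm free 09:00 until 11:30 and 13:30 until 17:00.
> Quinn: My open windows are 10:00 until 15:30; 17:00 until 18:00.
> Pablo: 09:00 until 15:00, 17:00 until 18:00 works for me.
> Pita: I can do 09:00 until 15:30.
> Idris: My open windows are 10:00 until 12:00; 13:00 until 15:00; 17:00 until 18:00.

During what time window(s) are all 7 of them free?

Gabriel ∩ Dmitri: 10:00-15:30.
Gabriel ∩ Dmitri ∩ Teo: 10:00-11:30, 13:30-15:30.
Gabriel ∩ Dmitri ∩ Teo ∩ Quinn: 10:00-11:30, 13:30-15:30.
Gabriel ∩ Dmitri ∩ Teo ∩ Quinn ∩ Pablo: 10:00-11:30, 13:30-15:00.
Gabriel ∩ Dmitri ∩ Teo ∩ Quinn ∩ Pablo ∩ Pita: 10:00-11:30, 13:30-15:00.
Gabriel ∩ Dmitri ∩ Teo ∩ Quinn ∩ Pablo ∩ Pita ∩ Idris: 10:00-11:30, 13:30-15:00.

10:00-11:30, 13:30-15:00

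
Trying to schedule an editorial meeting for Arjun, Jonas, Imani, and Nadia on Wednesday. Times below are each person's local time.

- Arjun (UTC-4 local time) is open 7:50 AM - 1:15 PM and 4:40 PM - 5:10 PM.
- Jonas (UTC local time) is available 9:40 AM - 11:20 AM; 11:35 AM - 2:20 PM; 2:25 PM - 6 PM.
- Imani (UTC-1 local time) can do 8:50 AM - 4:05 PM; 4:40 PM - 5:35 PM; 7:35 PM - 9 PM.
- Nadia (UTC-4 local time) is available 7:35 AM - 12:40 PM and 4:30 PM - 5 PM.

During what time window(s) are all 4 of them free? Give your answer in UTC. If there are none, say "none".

11:50-14:20, 14:25-16:40

Arjun in UTC: 11:50-17:15, 20:40-21:10 (add 4h to convert from UTC-4).
Jonas in UTC: 09:40-11:20, 11:35-14:20, 14:25-18:00.
Imani in UTC: 09:50-17:05, 17:40-18:35, 20:35-22:00 (add 1h to convert from UTC-1).
Nadia in UTC: 11:35-16:40, 20:30-21:00 (add 4h to convert from UTC-4).
Arjun ∩ Jonas: 11:50-14:20, 14:25-17:15.
Arjun ∩ Jonas ∩ Imani: 11:50-14:20, 14:25-17:05.
Arjun ∩ Jonas ∩ Imani ∩ Nadia: 11:50-14:20, 14:25-16:40.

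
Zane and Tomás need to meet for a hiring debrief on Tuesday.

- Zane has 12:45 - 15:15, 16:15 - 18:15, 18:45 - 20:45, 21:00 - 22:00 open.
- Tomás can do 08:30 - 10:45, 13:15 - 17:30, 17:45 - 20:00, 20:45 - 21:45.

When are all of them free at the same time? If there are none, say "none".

Zane ∩ Tomás: 13:15-15:15, 16:15-17:30, 17:45-18:15, 18:45-20:00, 21:00-21:45.

13:15-15:15, 16:15-17:30, 17:45-18:15, 18:45-20:00, 21:00-21:45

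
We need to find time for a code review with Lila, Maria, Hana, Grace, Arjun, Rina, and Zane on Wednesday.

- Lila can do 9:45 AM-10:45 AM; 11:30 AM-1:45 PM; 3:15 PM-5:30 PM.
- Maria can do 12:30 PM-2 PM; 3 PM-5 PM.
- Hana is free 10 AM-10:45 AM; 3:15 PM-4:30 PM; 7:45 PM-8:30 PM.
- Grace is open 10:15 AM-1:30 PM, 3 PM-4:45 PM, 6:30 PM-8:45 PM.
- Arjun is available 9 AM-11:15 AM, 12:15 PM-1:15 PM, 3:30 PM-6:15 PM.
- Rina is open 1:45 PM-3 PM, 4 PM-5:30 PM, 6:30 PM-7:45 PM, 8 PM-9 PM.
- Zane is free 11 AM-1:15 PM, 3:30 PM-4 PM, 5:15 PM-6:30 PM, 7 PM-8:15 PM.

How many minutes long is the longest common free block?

0

Lila ∩ Maria: 12:30-13:45, 15:15-17:00.
Lila ∩ Maria ∩ Hana: 15:15-16:30.
Lila ∩ Maria ∩ Hana ∩ Grace: 15:15-16:30.
Lila ∩ Maria ∩ Hana ∩ Grace ∩ Arjun: 15:30-16:30.
Lila ∩ Maria ∩ Hana ∩ Grace ∩ Arjun ∩ Rina: 16:00-16:30.
Lila ∩ Maria ∩ Hana ∩ Grace ∩ Arjun ∩ Rina ∩ Zane: ∅.
There is no time when everyone is free.
No common window exists, so the longest block is 0 minutes.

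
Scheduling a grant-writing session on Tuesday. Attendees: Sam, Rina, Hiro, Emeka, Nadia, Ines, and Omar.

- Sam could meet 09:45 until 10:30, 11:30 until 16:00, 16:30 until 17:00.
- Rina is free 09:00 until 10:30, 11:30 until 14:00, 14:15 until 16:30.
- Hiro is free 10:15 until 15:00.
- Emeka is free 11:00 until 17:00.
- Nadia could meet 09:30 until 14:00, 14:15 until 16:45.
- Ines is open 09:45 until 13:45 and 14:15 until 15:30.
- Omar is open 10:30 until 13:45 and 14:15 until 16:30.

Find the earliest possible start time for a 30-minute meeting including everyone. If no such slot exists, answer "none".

Sam ∩ Rina: 09:45-10:30, 11:30-14:00, 14:15-16:00.
Sam ∩ Rina ∩ Hiro: 10:15-10:30, 11:30-14:00, 14:15-15:00.
Sam ∩ Rina ∩ Hiro ∩ Emeka: 11:30-14:00, 14:15-15:00.
Sam ∩ Rina ∩ Hiro ∩ Emeka ∩ Nadia: 11:30-14:00, 14:15-15:00.
Sam ∩ Rina ∩ Hiro ∩ Emeka ∩ Nadia ∩ Ines: 11:30-13:45, 14:15-15:00.
Sam ∩ Rina ∩ Hiro ∩ Emeka ∩ Nadia ∩ Ines ∩ Omar: 11:30-13:45, 14:15-15:00.
The first common window of at least 30 minutes is 11:30-13:45, so the earliest start is 11:30.

11:30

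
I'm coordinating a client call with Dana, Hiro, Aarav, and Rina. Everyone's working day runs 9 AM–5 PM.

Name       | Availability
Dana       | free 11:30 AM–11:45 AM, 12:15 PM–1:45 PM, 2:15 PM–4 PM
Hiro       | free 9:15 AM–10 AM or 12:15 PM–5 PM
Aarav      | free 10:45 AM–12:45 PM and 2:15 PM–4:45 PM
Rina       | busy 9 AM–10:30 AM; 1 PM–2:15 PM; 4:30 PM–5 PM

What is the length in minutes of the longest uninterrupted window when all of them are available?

Dana free: 11:30-11:45, 12:15-13:45, 14:15-16:00.
Hiro free: 09:15-10:00, 12:15-17:00.
Aarav free: 10:45-12:45, 14:15-16:45.
Rina free: 10:30-13:00, 14:15-16:30 (invert busy blocks within the working day).
Dana ∩ Hiro: 12:15-13:45, 14:15-16:00.
Dana ∩ Hiro ∩ Aarav: 12:15-12:45, 14:15-16:00.
Dana ∩ Hiro ∩ Aarav ∩ Rina: 12:15-12:45, 14:15-16:00.
Those are the intersection windows.
The longest is 14:15-16:00 at 105 minutes.

105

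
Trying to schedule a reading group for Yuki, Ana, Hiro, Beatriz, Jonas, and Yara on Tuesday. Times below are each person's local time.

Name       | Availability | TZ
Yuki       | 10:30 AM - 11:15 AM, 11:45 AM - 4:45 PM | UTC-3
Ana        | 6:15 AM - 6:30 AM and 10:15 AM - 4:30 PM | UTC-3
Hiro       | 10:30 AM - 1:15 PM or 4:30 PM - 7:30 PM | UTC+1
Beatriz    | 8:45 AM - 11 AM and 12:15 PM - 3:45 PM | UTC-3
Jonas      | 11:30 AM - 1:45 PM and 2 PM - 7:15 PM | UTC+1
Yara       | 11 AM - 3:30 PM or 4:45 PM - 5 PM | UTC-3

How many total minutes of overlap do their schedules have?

Yuki in UTC: 13:30-14:15, 14:45-19:45 (add 3h to convert from UTC-3).
Ana in UTC: 09:15-09:30, 13:15-19:30 (add 3h to convert from UTC-3).
Hiro in UTC: 09:30-12:15, 15:30-18:30 (subtract 1h to convert from UTC+1).
Beatriz in UTC: 11:45-14:00, 15:15-18:45 (add 3h to convert from UTC-3).
Jonas in UTC: 10:30-12:45, 13:00-18:15 (subtract 1h to convert from UTC+1).
Yara in UTC: 14:00-18:30, 19:45-20:00 (add 3h to convert from UTC-3).
Yuki ∩ Ana: 13:30-14:15, 14:45-19:30.
Yuki ∩ Ana ∩ Hiro: 15:30-18:30.
Yuki ∩ Ana ∩ Hiro ∩ Beatriz: 15:30-18:30.
Yuki ∩ Ana ∩ Hiro ∩ Beatriz ∩ Jonas: 15:30-18:15.
Yuki ∩ Ana ∩ Hiro ∩ Beatriz ∩ Jonas ∩ Yara: 15:30-18:15.
Those are the intersection windows.
That's a single block of 165 minutes.

165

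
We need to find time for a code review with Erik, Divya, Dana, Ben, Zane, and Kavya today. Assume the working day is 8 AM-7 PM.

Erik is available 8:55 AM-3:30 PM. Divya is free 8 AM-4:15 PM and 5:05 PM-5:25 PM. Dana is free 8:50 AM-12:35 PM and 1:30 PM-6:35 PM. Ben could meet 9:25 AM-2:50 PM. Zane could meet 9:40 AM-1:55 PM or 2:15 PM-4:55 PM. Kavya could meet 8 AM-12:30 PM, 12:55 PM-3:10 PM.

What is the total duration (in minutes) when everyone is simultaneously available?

Erik ∩ Divya: 08:55-15:30.
Erik ∩ Divya ∩ Dana: 08:55-12:35, 13:30-15:30.
Erik ∩ Divya ∩ Dana ∩ Ben: 09:25-12:35, 13:30-14:50.
Erik ∩ Divya ∩ Dana ∩ Ben ∩ Zane: 09:40-12:35, 13:30-13:55, 14:15-14:50.
Erik ∩ Divya ∩ Dana ∩ Ben ∩ Zane ∩ Kavya: 09:40-12:30, 13:30-13:55, 14:15-14:50.
Summing the common windows: 170 + 25 + 35 = 230 minutes.

230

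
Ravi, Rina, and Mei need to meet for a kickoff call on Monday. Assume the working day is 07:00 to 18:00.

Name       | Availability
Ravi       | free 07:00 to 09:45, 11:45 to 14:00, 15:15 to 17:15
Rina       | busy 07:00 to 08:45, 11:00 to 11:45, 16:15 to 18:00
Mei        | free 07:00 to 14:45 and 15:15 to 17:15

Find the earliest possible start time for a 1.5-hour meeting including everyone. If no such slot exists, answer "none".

Ravi free: 07:00-09:45, 11:45-14:00, 15:15-17:15.
Rina free: 08:45-11:00, 11:45-16:15 (invert busy blocks within the working day).
Mei free: 07:00-14:45, 15:15-17:15.
Ravi ∩ Rina: 08:45-09:45, 11:45-14:00, 15:15-16:15.
Ravi ∩ Rina ∩ Mei: 08:45-09:45, 11:45-14:00, 15:15-16:15.
The first common window of at least 90 minutes is 11:45-14:00, so the earliest start is 11:45.

11:45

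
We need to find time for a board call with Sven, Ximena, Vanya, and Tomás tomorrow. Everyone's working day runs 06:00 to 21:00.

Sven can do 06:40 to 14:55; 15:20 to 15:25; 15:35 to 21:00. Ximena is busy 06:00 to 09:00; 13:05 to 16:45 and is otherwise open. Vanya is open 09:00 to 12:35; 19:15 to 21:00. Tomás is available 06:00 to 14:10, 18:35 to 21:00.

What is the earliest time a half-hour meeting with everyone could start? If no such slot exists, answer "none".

09:00

Sven free: 06:40-14:55, 15:20-15:25, 15:35-21:00.
Ximena free: 09:00-13:05, 16:45-21:00 (invert busy blocks within the working day).
Vanya free: 09:00-12:35, 19:15-21:00.
Tomás free: 06:00-14:10, 18:35-21:00.
Sven ∩ Ximena: 09:00-13:05, 16:45-21:00.
Sven ∩ Ximena ∩ Vanya: 09:00-12:35, 19:15-21:00.
Sven ∩ Ximena ∩ Vanya ∩ Tomás: 09:00-12:35, 19:15-21:00.
The first common window of at least 30 minutes is 09:00-12:35, so the earliest start is 09:00.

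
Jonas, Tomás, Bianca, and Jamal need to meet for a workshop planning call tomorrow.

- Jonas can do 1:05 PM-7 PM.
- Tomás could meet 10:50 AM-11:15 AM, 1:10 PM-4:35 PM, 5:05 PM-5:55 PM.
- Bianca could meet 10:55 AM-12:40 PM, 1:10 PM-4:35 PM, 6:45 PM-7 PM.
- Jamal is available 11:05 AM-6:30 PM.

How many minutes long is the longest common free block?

205

Jonas ∩ Tomás: 13:10-16:35, 17:05-17:55.
Jonas ∩ Tomás ∩ Bianca: 13:10-16:35.
Jonas ∩ Tomás ∩ Bianca ∩ Jamal: 13:10-16:35.
The longest is 13:10-16:35 at 205 minutes.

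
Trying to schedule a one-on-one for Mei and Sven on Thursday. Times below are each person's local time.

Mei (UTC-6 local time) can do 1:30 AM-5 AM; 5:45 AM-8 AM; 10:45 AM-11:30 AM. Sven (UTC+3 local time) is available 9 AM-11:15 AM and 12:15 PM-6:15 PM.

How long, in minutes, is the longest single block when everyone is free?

135

Mei in UTC: 07:30-11:00, 11:45-14:00, 16:45-17:30 (add 6h to convert from UTC-6).
Sven in UTC: 06:00-08:15, 09:15-15:15 (subtract 3h to convert from UTC+3).
Mei ∩ Sven: 07:30-08:15, 09:15-11:00, 11:45-14:00.
The longest is 11:45-14:00 at 135 minutes.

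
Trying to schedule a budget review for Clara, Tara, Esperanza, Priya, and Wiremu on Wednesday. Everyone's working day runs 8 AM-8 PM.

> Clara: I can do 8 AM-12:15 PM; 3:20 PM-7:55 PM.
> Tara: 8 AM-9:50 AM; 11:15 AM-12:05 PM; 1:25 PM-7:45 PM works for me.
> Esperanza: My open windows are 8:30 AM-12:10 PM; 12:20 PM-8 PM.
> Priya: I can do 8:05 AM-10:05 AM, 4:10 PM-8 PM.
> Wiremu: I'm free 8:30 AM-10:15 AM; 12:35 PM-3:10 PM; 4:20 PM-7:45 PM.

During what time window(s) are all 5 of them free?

Clara ∩ Tara: 08:00-09:50, 11:15-12:05, 15:20-19:45.
Clara ∩ Tara ∩ Esperanza: 08:30-09:50, 11:15-12:05, 15:20-19:45.
Clara ∩ Tara ∩ Esperanza ∩ Priya: 08:30-09:50, 16:10-19:45.
Clara ∩ Tara ∩ Esperanza ∩ Priya ∩ Wiremu: 08:30-09:50, 16:20-19:45.

08:30-09:50, 16:20-19:45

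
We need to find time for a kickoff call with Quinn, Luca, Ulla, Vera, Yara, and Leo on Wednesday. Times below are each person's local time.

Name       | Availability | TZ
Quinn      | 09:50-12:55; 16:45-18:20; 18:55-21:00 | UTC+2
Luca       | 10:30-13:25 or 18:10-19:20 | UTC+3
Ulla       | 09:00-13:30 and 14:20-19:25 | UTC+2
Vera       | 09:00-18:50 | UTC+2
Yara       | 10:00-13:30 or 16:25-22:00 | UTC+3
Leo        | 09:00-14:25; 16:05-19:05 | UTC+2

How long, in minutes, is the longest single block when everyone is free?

155

Quinn in UTC: 07:50-10:55, 14:45-16:20, 16:55-19:00 (subtract 2h to convert from UTC+2).
Luca in UTC: 07:30-10:25, 15:10-16:20 (subtract 3h to convert from UTC+3).
Ulla in UTC: 07:00-11:30, 12:20-17:25 (subtract 2h to convert from UTC+2).
Vera in UTC: 07:00-16:50 (subtract 2h to convert from UTC+2).
Yara in UTC: 07:00-10:30, 13:25-19:00 (subtract 3h to convert from UTC+3).
Leo in UTC: 07:00-12:25, 14:05-17:05 (subtract 2h to convert from UTC+2).
Quinn ∩ Luca: 07:50-10:25, 15:10-16:20.
Quinn ∩ Luca ∩ Ulla: 07:50-10:25, 15:10-16:20.
Quinn ∩ Luca ∩ Ulla ∩ Vera: 07:50-10:25, 15:10-16:20.
Quinn ∩ Luca ∩ Ulla ∩ Vera ∩ Yara: 07:50-10:25, 15:10-16:20.
Quinn ∩ Luca ∩ Ulla ∩ Vera ∩ Yara ∩ Leo: 07:50-10:25, 15:10-16:20.
So the common availability across everyone is 07:50-10:25, 15:10-16:20.
The longest is 07:50-10:25 at 155 minutes.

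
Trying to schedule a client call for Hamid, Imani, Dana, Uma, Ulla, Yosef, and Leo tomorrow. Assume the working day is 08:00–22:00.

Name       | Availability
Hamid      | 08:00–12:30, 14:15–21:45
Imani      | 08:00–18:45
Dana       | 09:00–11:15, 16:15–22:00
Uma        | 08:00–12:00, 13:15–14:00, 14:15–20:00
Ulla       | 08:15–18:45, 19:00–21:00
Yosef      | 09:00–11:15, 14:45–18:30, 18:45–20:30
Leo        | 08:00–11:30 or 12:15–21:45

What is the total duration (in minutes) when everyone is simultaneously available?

270

Hamid ∩ Imani: 08:00-12:30, 14:15-18:45.
Hamid ∩ Imani ∩ Dana: 09:00-11:15, 16:15-18:45.
Hamid ∩ Imani ∩ Dana ∩ Uma: 09:00-11:15, 16:15-18:45.
Hamid ∩ Imani ∩ Dana ∩ Uma ∩ Ulla: 09:00-11:15, 16:15-18:45.
Hamid ∩ Imani ∩ Dana ∩ Uma ∩ Ulla ∩ Yosef: 09:00-11:15, 16:15-18:30.
Hamid ∩ Imani ∩ Dana ∩ Uma ∩ Ulla ∩ Yosef ∩ Leo: 09:00-11:15, 16:15-18:30.
Summing the common windows: 135 + 135 = 270 minutes.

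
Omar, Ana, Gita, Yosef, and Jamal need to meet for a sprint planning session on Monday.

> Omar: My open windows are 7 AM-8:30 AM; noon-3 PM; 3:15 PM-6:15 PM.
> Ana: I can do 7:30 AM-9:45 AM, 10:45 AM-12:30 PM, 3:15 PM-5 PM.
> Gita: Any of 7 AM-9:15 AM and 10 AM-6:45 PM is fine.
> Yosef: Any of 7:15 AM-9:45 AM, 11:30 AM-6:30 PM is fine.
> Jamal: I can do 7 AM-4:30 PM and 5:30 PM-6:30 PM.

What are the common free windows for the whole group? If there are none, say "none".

07:30-08:30, 12:00-12:30, 15:15-16:30

Omar ∩ Ana: 07:30-08:30, 12:00-12:30, 15:15-17:00.
Omar ∩ Ana ∩ Gita: 07:30-08:30, 12:00-12:30, 15:15-17:00.
Omar ∩ Ana ∩ Gita ∩ Yosef: 07:30-08:30, 12:00-12:30, 15:15-17:00.
Omar ∩ Ana ∩ Gita ∩ Yosef ∩ Jamal: 07:30-08:30, 12:00-12:30, 15:15-16:30.
Those are the intersection windows.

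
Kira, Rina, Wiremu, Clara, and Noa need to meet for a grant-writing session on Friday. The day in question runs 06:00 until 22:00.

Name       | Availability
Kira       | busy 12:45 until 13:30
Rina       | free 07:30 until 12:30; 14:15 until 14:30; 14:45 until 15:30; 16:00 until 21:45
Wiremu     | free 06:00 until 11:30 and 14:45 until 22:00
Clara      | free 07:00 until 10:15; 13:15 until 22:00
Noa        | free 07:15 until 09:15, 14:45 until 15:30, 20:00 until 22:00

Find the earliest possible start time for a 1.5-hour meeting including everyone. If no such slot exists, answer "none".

Kira free: 06:00-12:45, 13:30-22:00 (invert busy blocks within the working day).
Rina free: 07:30-12:30, 14:15-14:30, 14:45-15:30, 16:00-21:45.
Wiremu free: 06:00-11:30, 14:45-22:00.
Clara free: 07:00-10:15, 13:15-22:00.
Noa free: 07:15-09:15, 14:45-15:30, 20:00-22:00.
Kira ∩ Rina: 07:30-12:30, 14:15-14:30, 14:45-15:30, 16:00-21:45.
Kira ∩ Rina ∩ Wiremu: 07:30-11:30, 14:45-15:30, 16:00-21:45.
Kira ∩ Rina ∩ Wiremu ∩ Clara: 07:30-10:15, 14:45-15:30, 16:00-21:45.
Kira ∩ Rina ∩ Wiremu ∩ Clara ∩ Noa: 07:30-09:15, 14:45-15:30, 20:00-21:45.
The first common window of at least 90 minutes is 07:30-09:15, so the earliest start is 07:30.

07:30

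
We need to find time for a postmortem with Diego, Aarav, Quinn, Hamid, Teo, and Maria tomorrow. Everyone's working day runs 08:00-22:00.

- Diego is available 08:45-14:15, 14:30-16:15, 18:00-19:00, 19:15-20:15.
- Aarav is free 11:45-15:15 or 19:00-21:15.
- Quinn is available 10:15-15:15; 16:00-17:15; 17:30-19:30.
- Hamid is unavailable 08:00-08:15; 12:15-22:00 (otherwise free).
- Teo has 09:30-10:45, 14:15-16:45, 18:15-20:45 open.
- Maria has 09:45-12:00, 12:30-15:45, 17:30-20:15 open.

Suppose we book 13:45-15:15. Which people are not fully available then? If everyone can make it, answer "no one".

Diego, Hamid, Teo

Diego free: 08:45-14:15, 14:30-16:15, 18:00-19:00, 19:15-20:15.
Aarav free: 11:45-15:15, 19:00-21:15.
Quinn free: 10:15-15:15, 16:00-17:15, 17:30-19:30.
Hamid free: 08:15-12:15 (invert busy blocks within the working day).
Teo free: 09:30-10:45, 14:15-16:45, 18:15-20:45.
Maria free: 09:45-12:00, 12:30-15:45, 17:30-20:15.
Diego: not fully free for 13:45-15:15. Aarav: free for 13:45-15:15. Quinn: free for 13:45-15:15. Hamid: not fully free for 13:45-15:15. Teo: not fully free for 13:45-15:15. Maria: free for 13:45-15:15.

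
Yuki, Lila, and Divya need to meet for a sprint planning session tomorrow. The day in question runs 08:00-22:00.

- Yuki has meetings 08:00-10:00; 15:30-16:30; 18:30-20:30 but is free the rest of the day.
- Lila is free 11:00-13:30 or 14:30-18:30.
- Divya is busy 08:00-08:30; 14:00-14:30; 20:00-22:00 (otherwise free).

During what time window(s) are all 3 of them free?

11:00-13:30, 14:30-15:30, 16:30-18:30

Yuki free: 10:00-15:30, 16:30-18:30, 20:30-22:00 (invert busy blocks within the working day).
Lila free: 11:00-13:30, 14:30-18:30.
Divya free: 08:30-14:00, 14:30-20:00 (invert busy blocks within the working day).
Yuki ∩ Lila: 11:00-13:30, 14:30-15:30, 16:30-18:30.
Yuki ∩ Lila ∩ Divya: 11:00-13:30, 14:30-15:30, 16:30-18:30.
So the common availability across everyone is 11:00-13:30, 14:30-15:30, 16:30-18:30.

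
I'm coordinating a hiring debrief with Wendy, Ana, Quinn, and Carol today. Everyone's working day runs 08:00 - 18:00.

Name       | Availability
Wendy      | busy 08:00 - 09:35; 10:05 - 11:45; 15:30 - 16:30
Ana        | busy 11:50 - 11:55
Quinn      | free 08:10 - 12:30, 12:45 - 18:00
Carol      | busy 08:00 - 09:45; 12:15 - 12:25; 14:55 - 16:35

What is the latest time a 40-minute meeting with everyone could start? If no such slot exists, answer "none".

17:20

Wendy free: 09:35-10:05, 11:45-15:30, 16:30-18:00 (invert busy blocks within the working day).
Ana free: 08:00-11:50, 11:55-18:00 (invert busy blocks within the working day).
Quinn free: 08:10-12:30, 12:45-18:00.
Carol free: 09:45-12:15, 12:25-14:55, 16:35-18:00 (invert busy blocks within the working day).
Wendy ∩ Ana: 09:35-10:05, 11:45-11:50, 11:55-15:30, 16:30-18:00.
Wendy ∩ Ana ∩ Quinn: 09:35-10:05, 11:45-11:50, 11:55-12:30, 12:45-15:30, 16:30-18:00.
Wendy ∩ Ana ∩ Quinn ∩ Carol: 09:45-10:05, 11:45-11:50, 11:55-12:15, 12:25-12:30, 12:45-14:55, 16:35-18:00.
The last common window of at least 40 minutes is 16:35-18:00; a 40-minute meeting can start as late as 17:20 and still end by 18:00.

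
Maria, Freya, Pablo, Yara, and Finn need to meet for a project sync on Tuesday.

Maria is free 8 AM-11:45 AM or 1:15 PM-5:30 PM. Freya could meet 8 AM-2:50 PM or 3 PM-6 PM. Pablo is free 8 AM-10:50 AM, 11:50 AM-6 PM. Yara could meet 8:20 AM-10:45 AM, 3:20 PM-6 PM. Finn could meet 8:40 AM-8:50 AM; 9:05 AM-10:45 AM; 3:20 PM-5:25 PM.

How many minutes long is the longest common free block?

125

Maria ∩ Freya: 08:00-11:45, 13:15-14:50, 15:00-17:30.
Maria ∩ Freya ∩ Pablo: 08:00-10:50, 13:15-14:50, 15:00-17:30.
Maria ∩ Freya ∩ Pablo ∩ Yara: 08:20-10:45, 15:20-17:30.
Maria ∩ Freya ∩ Pablo ∩ Yara ∩ Finn: 08:40-08:50, 09:05-10:45, 15:20-17:25.
So the common availability across everyone is 08:40-08:50, 09:05-10:45, 15:20-17:25.
The longest is 15:20-17:25 at 125 minutes.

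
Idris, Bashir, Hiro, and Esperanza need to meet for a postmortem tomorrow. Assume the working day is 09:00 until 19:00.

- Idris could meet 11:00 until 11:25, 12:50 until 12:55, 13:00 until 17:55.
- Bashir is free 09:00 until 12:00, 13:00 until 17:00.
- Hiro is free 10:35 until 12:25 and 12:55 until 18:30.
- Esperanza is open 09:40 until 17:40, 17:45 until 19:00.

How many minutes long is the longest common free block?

240

Idris ∩ Bashir: 11:00-11:25, 13:00-17:00.
Idris ∩ Bashir ∩ Hiro: 11:00-11:25, 13:00-17:00.
Idris ∩ Bashir ∩ Hiro ∩ Esperanza: 11:00-11:25, 13:00-17:00.
Those are the intersection windows.
The longest is 13:00-17:00 at 240 minutes.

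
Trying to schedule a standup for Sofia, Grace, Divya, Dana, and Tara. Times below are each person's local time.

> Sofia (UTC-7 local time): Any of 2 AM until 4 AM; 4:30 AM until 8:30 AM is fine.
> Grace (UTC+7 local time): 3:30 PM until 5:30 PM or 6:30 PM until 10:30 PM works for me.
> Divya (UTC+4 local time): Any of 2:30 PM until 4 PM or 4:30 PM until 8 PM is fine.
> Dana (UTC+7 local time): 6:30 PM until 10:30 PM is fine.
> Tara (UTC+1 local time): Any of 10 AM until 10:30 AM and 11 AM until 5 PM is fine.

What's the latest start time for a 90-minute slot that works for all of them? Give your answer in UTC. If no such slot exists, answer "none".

Sofia in UTC: 09:00-11:00, 11:30-15:30 (add 7h to convert from UTC-7).
Grace in UTC: 08:30-10:30, 11:30-15:30 (subtract 7h to convert from UTC+7).
Divya in UTC: 10:30-12:00, 12:30-16:00 (subtract 4h to convert from UTC+4).
Dana in UTC: 11:30-15:30 (subtract 7h to convert from UTC+7).
Tara in UTC: 09:00-09:30, 10:00-16:00 (subtract 1h to convert from UTC+1).
Sofia ∩ Grace: 09:00-10:30, 11:30-15:30.
Sofia ∩ Grace ∩ Divya: 11:30-12:00, 12:30-15:30.
Sofia ∩ Grace ∩ Divya ∩ Dana: 11:30-12:00, 12:30-15:30.
Sofia ∩ Grace ∩ Divya ∩ Dana ∩ Tara: 11:30-12:00, 12:30-15:30.
Those are the intersection windows.
The last common window of at least 90 minutes is 12:30-15:30; a 90-minute meeting can start as late as 14:00 and still end by 15:30.

14:00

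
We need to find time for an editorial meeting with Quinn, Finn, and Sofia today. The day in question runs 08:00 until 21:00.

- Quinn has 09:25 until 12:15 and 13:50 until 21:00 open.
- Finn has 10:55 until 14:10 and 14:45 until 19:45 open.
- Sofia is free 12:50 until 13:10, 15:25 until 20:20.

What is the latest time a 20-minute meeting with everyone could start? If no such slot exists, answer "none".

Quinn ∩ Finn: 10:55-12:15, 13:50-14:10, 14:45-19:45.
Quinn ∩ Finn ∩ Sofia: 15:25-19:45.
The last common window of at least 20 minutes is 15:25-19:45; a 20-minute meeting can start as late as 19:25 and still end by 19:45.

19:25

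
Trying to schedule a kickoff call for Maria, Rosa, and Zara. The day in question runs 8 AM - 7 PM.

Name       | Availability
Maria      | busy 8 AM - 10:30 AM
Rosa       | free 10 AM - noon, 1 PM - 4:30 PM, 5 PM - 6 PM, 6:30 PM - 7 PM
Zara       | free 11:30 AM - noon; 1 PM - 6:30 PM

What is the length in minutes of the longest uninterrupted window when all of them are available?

210

Maria free: 10:30-19:00 (invert busy blocks within the working day).
Rosa free: 10:00-12:00, 13:00-16:30, 17:00-18:00, 18:30-19:00.
Zara free: 11:30-12:00, 13:00-18:30.
Maria ∩ Rosa: 10:30-12:00, 13:00-16:30, 17:00-18:00, 18:30-19:00.
Maria ∩ Rosa ∩ Zara: 11:30-12:00, 13:00-16:30, 17:00-18:00.
Those are the intersection windows.
The longest is 13:00-16:30 at 210 minutes.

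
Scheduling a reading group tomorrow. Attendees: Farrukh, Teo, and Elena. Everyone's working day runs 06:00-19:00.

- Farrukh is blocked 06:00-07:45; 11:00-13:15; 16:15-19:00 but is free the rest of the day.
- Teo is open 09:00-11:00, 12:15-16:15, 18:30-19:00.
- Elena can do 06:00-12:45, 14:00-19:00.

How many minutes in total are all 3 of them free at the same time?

255

Farrukh free: 07:45-11:00, 13:15-16:15 (invert busy blocks within the working day).
Teo free: 09:00-11:00, 12:15-16:15, 18:30-19:00.
Elena free: 06:00-12:45, 14:00-19:00.
Farrukh ∩ Teo: 09:00-11:00, 13:15-16:15.
Farrukh ∩ Teo ∩ Elena: 09:00-11:00, 14:00-16:15.
Summing the common windows: 120 + 135 = 255 minutes.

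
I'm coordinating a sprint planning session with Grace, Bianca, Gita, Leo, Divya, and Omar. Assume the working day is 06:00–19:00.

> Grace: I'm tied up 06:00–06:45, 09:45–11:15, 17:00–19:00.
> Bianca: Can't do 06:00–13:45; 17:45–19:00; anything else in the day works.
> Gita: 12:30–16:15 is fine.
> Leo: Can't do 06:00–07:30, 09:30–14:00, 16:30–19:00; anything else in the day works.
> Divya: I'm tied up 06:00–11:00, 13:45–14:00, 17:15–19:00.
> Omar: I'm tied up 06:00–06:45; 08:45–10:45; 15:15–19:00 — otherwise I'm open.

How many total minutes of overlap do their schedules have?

75

Grace free: 06:45-09:45, 11:15-17:00 (invert busy blocks within the working day).
Bianca free: 13:45-17:45 (invert busy blocks within the working day).
Gita free: 12:30-16:15.
Leo free: 07:30-09:30, 14:00-16:30 (invert busy blocks within the working day).
Divya free: 11:00-13:45, 14:00-17:15 (invert busy blocks within the working day).
Omar free: 06:45-08:45, 10:45-15:15 (invert busy blocks within the working day).
Grace ∩ Bianca: 13:45-17:00.
Grace ∩ Bianca ∩ Gita: 13:45-16:15.
Grace ∩ Bianca ∩ Gita ∩ Leo: 14:00-16:15.
Grace ∩ Bianca ∩ Gita ∩ Leo ∩ Divya: 14:00-16:15.
Grace ∩ Bianca ∩ Gita ∩ Leo ∩ Divya ∩ Omar: 14:00-15:15.
So the common availability across everyone is 14:00-15:15.
That's a single block of 75 minutes.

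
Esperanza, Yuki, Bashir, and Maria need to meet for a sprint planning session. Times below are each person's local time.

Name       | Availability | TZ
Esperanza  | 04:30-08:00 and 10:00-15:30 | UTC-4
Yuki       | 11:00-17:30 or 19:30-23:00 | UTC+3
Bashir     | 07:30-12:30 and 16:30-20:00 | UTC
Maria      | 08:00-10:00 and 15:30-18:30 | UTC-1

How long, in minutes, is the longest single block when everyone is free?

180

Esperanza in UTC: 08:30-12:00, 14:00-19:30 (add 4h to convert from UTC-4).
Yuki in UTC: 08:00-14:30, 16:30-20:00 (subtract 3h to convert from UTC+3).
Bashir in UTC: 07:30-12:30, 16:30-20:00.
Maria in UTC: 09:00-11:00, 16:30-19:30 (add 1h to convert from UTC-1).
Esperanza ∩ Yuki: 08:30-12:00, 14:00-14:30, 16:30-19:30.
Esperanza ∩ Yuki ∩ Bashir: 08:30-12:00, 16:30-19:30.
Esperanza ∩ Yuki ∩ Bashir ∩ Maria: 09:00-11:00, 16:30-19:30.
So the common availability across everyone is 09:00-11:00, 16:30-19:30.
The longest is 16:30-19:30 at 180 minutes.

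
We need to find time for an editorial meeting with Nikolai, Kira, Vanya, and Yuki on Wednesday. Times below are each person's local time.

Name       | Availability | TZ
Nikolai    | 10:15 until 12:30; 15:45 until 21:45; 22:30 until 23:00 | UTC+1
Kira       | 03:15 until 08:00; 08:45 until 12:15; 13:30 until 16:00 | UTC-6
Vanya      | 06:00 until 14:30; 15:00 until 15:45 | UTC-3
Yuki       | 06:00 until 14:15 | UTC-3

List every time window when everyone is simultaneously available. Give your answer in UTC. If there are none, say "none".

09:15-11:30, 14:45-17:15

Nikolai in UTC: 09:15-11:30, 14:45-20:45, 21:30-22:00 (subtract 1h to convert from UTC+1).
Kira in UTC: 09:15-14:00, 14:45-18:15, 19:30-22:00 (add 6h to convert from UTC-6).
Vanya in UTC: 09:00-17:30, 18:00-18:45 (add 3h to convert from UTC-3).
Yuki in UTC: 09:00-17:15 (add 3h to convert from UTC-3).
Nikolai ∩ Kira: 09:15-11:30, 14:45-18:15, 19:30-20:45, 21:30-22:00.
Nikolai ∩ Kira ∩ Vanya: 09:15-11:30, 14:45-17:30, 18:00-18:15.
Nikolai ∩ Kira ∩ Vanya ∩ Yuki: 09:15-11:30, 14:45-17:15.
Those are the intersection windows.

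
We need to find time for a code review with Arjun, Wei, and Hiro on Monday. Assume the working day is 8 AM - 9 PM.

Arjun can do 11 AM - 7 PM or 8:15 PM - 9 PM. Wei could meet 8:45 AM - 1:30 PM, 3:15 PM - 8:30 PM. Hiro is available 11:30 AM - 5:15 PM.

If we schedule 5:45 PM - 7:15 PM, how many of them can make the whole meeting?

Wei can make the full 17:45-19:15 slot — that's 1.

1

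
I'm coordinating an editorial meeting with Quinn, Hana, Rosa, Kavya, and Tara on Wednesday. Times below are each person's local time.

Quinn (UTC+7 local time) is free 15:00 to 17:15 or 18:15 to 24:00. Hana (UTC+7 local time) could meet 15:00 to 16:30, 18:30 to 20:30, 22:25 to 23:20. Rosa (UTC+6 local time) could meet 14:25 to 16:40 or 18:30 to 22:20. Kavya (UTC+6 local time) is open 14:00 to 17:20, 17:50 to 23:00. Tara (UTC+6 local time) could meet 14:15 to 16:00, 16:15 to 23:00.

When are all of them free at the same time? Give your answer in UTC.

08:25-09:30, 12:30-13:30, 15:25-16:20

Quinn in UTC: 08:00-10:15, 11:15-17:00 (subtract 7h to convert from UTC+7).
Hana in UTC: 08:00-09:30, 11:30-13:30, 15:25-16:20 (subtract 7h to convert from UTC+7).
Rosa in UTC: 08:25-10:40, 12:30-16:20 (subtract 6h to convert from UTC+6).
Kavya in UTC: 08:00-11:20, 11:50-17:00 (subtract 6h to convert from UTC+6).
Tara in UTC: 08:15-10:00, 10:15-17:00 (subtract 6h to convert from UTC+6).
Quinn ∩ Hana: 08:00-09:30, 11:30-13:30, 15:25-16:20.
Quinn ∩ Hana ∩ Rosa: 08:25-09:30, 12:30-13:30, 15:25-16:20.
Quinn ∩ Hana ∩ Rosa ∩ Kavya: 08:25-09:30, 12:30-13:30, 15:25-16:20.
Quinn ∩ Hana ∩ Rosa ∩ Kavya ∩ Tara: 08:25-09:30, 12:30-13:30, 15:25-16:20.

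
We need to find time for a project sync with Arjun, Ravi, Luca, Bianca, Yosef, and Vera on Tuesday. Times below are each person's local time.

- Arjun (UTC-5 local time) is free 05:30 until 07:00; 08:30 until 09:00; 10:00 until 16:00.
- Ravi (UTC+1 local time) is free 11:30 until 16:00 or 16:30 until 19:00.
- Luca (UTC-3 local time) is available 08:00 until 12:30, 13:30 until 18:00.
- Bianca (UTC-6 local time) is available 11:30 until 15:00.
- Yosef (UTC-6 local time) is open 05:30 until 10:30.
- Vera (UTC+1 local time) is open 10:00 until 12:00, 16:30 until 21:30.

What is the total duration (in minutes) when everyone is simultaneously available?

0

Arjun in UTC: 10:30-12:00, 13:30-14:00, 15:00-21:00 (add 5h to convert from UTC-5).
Ravi in UTC: 10:30-15:00, 15:30-18:00 (subtract 1h to convert from UTC+1).
Luca in UTC: 11:00-15:30, 16:30-21:00 (add 3h to convert from UTC-3).
Bianca in UTC: 17:30-21:00 (add 6h to convert from UTC-6).
Yosef in UTC: 11:30-16:30 (add 6h to convert from UTC-6).
Vera in UTC: 09:00-11:00, 15:30-20:30 (subtract 1h to convert from UTC+1).
Arjun ∩ Ravi: 10:30-12:00, 13:30-14:00, 15:30-18:00.
Arjun ∩ Ravi ∩ Luca: 11:00-12:00, 13:30-14:00, 16:30-18:00.
Arjun ∩ Ravi ∩ Luca ∩ Bianca: 17:30-18:00.
Arjun ∩ Ravi ∩ Luca ∩ Bianca ∩ Yosef: ∅.
Arjun ∩ Ravi ∩ Luca ∩ Bianca ∩ Yosef ∩ Vera: ∅.
There is no time when everyone is free.
There is no common window, so the total is 0 minutes.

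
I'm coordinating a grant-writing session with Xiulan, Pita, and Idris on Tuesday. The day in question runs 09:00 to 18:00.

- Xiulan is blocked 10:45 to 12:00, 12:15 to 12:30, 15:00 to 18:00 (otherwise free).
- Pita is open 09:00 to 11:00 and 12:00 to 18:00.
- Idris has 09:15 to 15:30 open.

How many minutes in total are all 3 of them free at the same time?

Xiulan free: 09:00-10:45, 12:00-12:15, 12:30-15:00 (invert busy blocks within the working day).
Pita free: 09:00-11:00, 12:00-18:00.
Idris free: 09:15-15:30.
Xiulan ∩ Pita: 09:00-10:45, 12:00-12:15, 12:30-15:00.
Xiulan ∩ Pita ∩ Idris: 09:15-10:45, 12:00-12:15, 12:30-15:00.
Summing the common windows: 90 + 15 + 150 = 255 minutes.

255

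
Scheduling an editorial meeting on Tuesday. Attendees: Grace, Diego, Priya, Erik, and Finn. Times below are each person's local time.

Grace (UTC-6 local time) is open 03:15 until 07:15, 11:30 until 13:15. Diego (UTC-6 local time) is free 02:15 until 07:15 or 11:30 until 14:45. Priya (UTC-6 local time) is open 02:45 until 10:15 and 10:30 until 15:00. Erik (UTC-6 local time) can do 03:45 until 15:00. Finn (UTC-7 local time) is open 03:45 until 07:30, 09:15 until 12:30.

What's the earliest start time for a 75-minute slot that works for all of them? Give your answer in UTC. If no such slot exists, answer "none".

Grace in UTC: 09:15-13:15, 17:30-19:15 (add 6h to convert from UTC-6).
Diego in UTC: 08:15-13:15, 17:30-20:45 (add 6h to convert from UTC-6).
Priya in UTC: 08:45-16:15, 16:30-21:00 (add 6h to convert from UTC-6).
Erik in UTC: 09:45-21:00 (add 6h to convert from UTC-6).
Finn in UTC: 10:45-14:30, 16:15-19:30 (add 7h to convert from UTC-7).
Grace ∩ Diego: 09:15-13:15, 17:30-19:15.
Grace ∩ Diego ∩ Priya: 09:15-13:15, 17:30-19:15.
Grace ∩ Diego ∩ Priya ∩ Erik: 09:45-13:15, 17:30-19:15.
Grace ∩ Diego ∩ Priya ∩ Erik ∩ Finn: 10:45-13:15, 17:30-19:15.
The first common window of at least 75 minutes is 10:45-13:15, so the earliest start is 10:45.

10:45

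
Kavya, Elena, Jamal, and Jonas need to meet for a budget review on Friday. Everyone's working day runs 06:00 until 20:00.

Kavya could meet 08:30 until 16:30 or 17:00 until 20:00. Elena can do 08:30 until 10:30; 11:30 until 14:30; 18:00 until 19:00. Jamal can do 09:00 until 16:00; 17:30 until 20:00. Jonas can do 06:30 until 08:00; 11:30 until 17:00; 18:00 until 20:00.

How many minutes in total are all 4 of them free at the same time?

240

Kavya ∩ Elena: 08:30-10:30, 11:30-14:30, 18:00-19:00.
Kavya ∩ Elena ∩ Jamal: 09:00-10:30, 11:30-14:30, 18:00-19:00.
Kavya ∩ Elena ∩ Jamal ∩ Jonas: 11:30-14:30, 18:00-19:00.
So the common availability across everyone is 11:30-14:30, 18:00-19:00.
Summing the common windows: 180 + 60 = 240 minutes.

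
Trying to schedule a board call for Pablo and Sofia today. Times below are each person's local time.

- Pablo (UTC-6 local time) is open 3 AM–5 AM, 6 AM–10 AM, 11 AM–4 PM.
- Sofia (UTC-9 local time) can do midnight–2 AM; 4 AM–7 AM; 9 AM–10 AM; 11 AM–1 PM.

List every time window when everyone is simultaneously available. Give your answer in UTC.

Pablo in UTC: 09:00-11:00, 12:00-16:00, 17:00-22:00 (add 6h to convert from UTC-6).
Sofia in UTC: 09:00-11:00, 13:00-16:00, 18:00-19:00, 20:00-22:00 (add 9h to convert from UTC-9).
Pablo ∩ Sofia: 09:00-11:00, 13:00-16:00, 18:00-19:00, 20:00-22:00.
Those are the intersection windows.

09:00-11:00, 13:00-16:00, 18:00-19:00, 20:00-22:00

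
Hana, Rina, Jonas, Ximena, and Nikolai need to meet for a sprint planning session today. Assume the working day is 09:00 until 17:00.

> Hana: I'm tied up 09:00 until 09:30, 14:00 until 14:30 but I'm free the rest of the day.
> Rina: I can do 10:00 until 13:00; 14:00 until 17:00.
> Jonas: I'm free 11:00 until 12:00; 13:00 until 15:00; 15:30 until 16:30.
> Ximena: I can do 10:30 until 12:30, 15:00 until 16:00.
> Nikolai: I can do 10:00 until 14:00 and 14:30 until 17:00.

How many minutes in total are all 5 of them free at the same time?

90

Hana free: 09:30-14:00, 14:30-17:00 (invert busy blocks within the working day).
Rina free: 10:00-13:00, 14:00-17:00.
Jonas free: 11:00-12:00, 13:00-15:00, 15:30-16:30.
Ximena free: 10:30-12:30, 15:00-16:00.
Nikolai free: 10:00-14:00, 14:30-17:00.
Hana ∩ Rina: 10:00-13:00, 14:30-17:00.
Hana ∩ Rina ∩ Jonas: 11:00-12:00, 14:30-15:00, 15:30-16:30.
Hana ∩ Rina ∩ Jonas ∩ Ximena: 11:00-12:00, 15:30-16:00.
Hana ∩ Rina ∩ Jonas ∩ Ximena ∩ Nikolai: 11:00-12:00, 15:30-16:00.
Summing the common windows: 60 + 30 = 90 minutes.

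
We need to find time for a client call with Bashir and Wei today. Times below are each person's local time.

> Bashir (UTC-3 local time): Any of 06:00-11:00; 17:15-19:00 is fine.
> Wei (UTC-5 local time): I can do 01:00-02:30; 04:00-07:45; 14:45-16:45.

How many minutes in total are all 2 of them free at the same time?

315

Bashir in UTC: 09:00-14:00, 20:15-22:00 (add 3h to convert from UTC-3).
Wei in UTC: 06:00-07:30, 09:00-12:45, 19:45-21:45 (add 5h to convert from UTC-5).
Bashir ∩ Wei: 09:00-12:45, 20:15-21:45.
Those are the intersection windows.
Summing the common windows: 225 + 90 = 315 minutes.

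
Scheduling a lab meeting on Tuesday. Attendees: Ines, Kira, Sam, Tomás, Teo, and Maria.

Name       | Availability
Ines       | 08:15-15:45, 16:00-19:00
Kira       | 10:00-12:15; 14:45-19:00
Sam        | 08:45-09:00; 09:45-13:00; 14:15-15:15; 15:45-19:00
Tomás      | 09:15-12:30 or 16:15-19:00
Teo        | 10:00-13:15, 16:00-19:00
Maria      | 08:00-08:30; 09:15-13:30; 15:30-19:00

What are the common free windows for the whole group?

10:00-12:15, 16:15-19:00

Ines ∩ Kira: 10:00-12:15, 14:45-15:45, 16:00-19:00.
Ines ∩ Kira ∩ Sam: 10:00-12:15, 14:45-15:15, 16:00-19:00.
Ines ∩ Kira ∩ Sam ∩ Tomás: 10:00-12:15, 16:15-19:00.
Ines ∩ Kira ∩ Sam ∩ Tomás ∩ Teo: 10:00-12:15, 16:15-19:00.
Ines ∩ Kira ∩ Sam ∩ Tomás ∩ Teo ∩ Maria: 10:00-12:15, 16:15-19:00.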